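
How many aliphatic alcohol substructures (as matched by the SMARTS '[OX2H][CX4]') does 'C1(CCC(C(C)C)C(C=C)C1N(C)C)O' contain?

[OX2H][CX4] is the SMARTS for an aliphatic alcohol: a hydroxyl oxygen bound to an sp3 (X4) carbon.
Exactly one fragment in the molecule meets all constraints, giving 1 match.

1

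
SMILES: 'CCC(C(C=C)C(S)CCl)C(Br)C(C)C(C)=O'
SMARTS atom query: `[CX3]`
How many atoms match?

3

Check the 17 heavy atoms by environment: 10× C (X4) → no; 1× Cl (X1) → no; 1× S (X2) → no; 3× C (X3) → match; 1× O (X1) → no; 1× Br (X1) → no.
That gives 3 matching atoms.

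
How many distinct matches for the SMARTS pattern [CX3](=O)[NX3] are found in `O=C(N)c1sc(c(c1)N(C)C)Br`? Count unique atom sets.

[CX3](=O)[NX3] is the SMARTS for an amide: a carbonyl carbon bonded to a trivalent nitrogen.
Exactly one fragment in the molecule meets all constraints, giving 1 match.

1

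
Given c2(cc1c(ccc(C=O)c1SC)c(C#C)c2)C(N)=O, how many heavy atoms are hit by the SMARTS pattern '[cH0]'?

6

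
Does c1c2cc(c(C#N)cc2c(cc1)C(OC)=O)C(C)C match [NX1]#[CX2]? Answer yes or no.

Yes

The pattern [NX1]#[CX2] describes a nitrogen triple-bonded to a two-connected carbon — a nitrile.
The molecule carries a nitrile (-C#N), whose atoms satisfy every constraint of the query, so the pattern matches.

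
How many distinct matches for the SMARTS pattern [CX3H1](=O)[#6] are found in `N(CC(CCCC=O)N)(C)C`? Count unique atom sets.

1

[CX3H1](=O)[#6] is the SMARTS for an aldehyde: an sp2 carbon with one H, double-bonded to O and single-bonded to carbon.
Exactly one fragment in the molecule meets all constraints, giving 1 match.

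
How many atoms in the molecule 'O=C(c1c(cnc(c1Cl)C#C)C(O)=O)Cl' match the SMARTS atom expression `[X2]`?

Check the 15 heavy atoms by environment: 1× n (aromatic, X2) → match; 5× c (aromatic, X3) → no; 2× C (X3) → no; 2× O (X1) → no; 1× O (X2) → match; 2× C (X2) → match; 2× Cl (X1) → no.
Summing the matching environments: 1 + 1 + 2 = 4 matching atoms.

4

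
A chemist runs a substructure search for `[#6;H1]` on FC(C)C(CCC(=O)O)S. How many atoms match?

The query [#6;H1] means: any carbon bearing exactly one hydrogen.
Check the 10 heavy atoms by environment: 2× C (H2) → no; 2× C (H1) → match; 1× C (H3) → no; 1× S (H1) → no; 1× C (H0) → no; 1× O (H0) → no; 1× O (H1) → no; 1× F (H0) → no.
That gives 2 matching atoms.

2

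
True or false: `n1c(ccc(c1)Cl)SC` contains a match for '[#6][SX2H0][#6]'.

True

The pattern [#6][SX2H0][#6] describes an aliphatic sulfur bridging two carbons with no H on the sulfur — a thioether.
The molecule carries a methylthio ether (-SCH3), whose atoms satisfy every constraint of the query, so the pattern matches.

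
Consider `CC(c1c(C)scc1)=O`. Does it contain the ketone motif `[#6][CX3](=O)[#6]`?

The pattern [#6][CX3](=O)[#6] describes a carbonyl carbon (no H) flanked by two carbons — a ketone.
The molecule carries an acetyl/ketone group (-C(=O)CH3), whose atoms satisfy every constraint of the query, so the pattern matches.

Yes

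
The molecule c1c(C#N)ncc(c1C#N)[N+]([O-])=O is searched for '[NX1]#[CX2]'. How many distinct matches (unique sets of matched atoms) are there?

[NX1]#[CX2] is the SMARTS for a nitrile: a nitrogen triple-bonded to a two-connected carbon.
The molecule carries 2 separate instances of a nitrile (-C#N) meeting every constraint; each maps to a distinct set of atoms, giving 2 matches.

2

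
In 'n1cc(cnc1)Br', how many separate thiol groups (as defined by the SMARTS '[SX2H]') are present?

0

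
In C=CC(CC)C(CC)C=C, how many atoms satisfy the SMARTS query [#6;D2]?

Check the 10 heavy atoms by environment: 4× C (D2) → match; 2× C (D3) → no; 4× C (D1) → no.
That gives 4 matching atoms.

4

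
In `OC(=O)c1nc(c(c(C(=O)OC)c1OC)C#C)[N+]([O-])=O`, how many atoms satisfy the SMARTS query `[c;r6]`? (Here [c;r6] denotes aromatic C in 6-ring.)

5

The query [c;r6] means: aromatic carbon that belongs to a six-membered ring.
Check the 20 heavy atoms by environment: 1× n (aromatic, in 6-ring) → no; 5× c (aromatic, in 6-ring) → match; 6× C (acyclic) → no; 6× O (acyclic) → no; 1× N (charge +1, acyclic) → no; 1× O (charge -1, acyclic) → no.
That gives 5 matching atoms.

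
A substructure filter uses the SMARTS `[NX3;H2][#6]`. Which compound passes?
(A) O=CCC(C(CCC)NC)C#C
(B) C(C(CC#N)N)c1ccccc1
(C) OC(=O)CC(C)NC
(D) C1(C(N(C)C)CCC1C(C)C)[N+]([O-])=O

B

[NX3;H2][#6] describes a trivalent nitrogen with two H attached to carbon (a primary amine).
(A) has an N-methylamino group (-NHCH3) but the nitrogen bears two carbons and only one H (H1), not H2.
(B) contains a primary amino group (-NH2), which satisfies every atom and bond constraint.
(C) has an N-methylamino group (-NHCH3) but the nitrogen bears two carbons and only one H (H1), not H2.
(D) has a nitro group (-[N+](=O)[O-]) but the nitrogen is [N+] with no H, not NX3H2.
So the answer is (B).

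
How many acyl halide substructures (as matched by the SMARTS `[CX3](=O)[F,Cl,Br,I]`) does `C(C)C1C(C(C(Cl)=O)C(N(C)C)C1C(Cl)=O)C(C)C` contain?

[CX3](=O)[F,Cl,Br,I] is the SMARTS for an acyl halide: a carbonyl carbon bonded to a halogen.
The molecule carries 2 separate instances of an acyl chloride (-C(=O)Cl) meeting every constraint; each maps to a distinct set of atoms, giving 2 matches.

2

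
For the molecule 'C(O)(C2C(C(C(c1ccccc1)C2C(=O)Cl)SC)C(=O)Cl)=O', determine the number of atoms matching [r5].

The query [r5] means: r5 matches atoms in a five-membered ring.
Check the 22 heavy atoms by environment: 5× C (in 5-ring) → match; 6× c (aromatic, in 6-ring) → no; 4× C (acyclic) → no; 4× O (acyclic) → no; 2× Cl (acyclic) → no; 1× S (acyclic) → no.
That gives 5 matching atoms.

5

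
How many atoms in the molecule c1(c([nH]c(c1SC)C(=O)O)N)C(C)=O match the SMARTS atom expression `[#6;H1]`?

The query [#6;H1] means: any carbon bearing exactly one hydrogen.
Check the 14 heavy atoms by environment: 1× n (aromatic, H1) → no; 4× c (aromatic, H0) → no; 1× N (H2) → no; 1× S (H0) → no; 2× C (H3) → no; 2× C (H0) → no; 2× O (H0) → no; 1× O (H1) → no.
No environment satisfies the query, so 0 matching atoms.

0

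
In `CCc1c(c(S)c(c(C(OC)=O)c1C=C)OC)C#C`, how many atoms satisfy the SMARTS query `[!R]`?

13

The query [!R] means: !R matches any atom not in a ring.
Check the 19 heavy atoms by environment: 6× c (aromatic, in 6-ring) → no; 9× C (acyclic) → match; 1× S (acyclic) → match; 3× O (acyclic) → match.
Summing the matching environments: 9 + 1 + 3 = 13 matching atoms.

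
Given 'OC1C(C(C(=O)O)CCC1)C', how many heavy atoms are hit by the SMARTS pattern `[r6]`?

6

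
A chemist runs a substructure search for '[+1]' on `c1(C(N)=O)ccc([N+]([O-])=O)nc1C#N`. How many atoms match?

The query [+1] means: atom carrying a +1 formal charge.
Check the 14 heavy atoms by environment: 1× n (aromatic) → no; 5× c (aromatic) → no; 2× C → no; 2× N → no; 1× N (charge +1) → match; 1× O (charge -1) → no; 2× O → no.
That gives 1 matching atom.

1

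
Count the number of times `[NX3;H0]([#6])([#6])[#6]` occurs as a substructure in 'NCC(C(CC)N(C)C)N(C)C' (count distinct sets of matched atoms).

[NX3;H0]([#6])([#6])[#6] is the SMARTS for a tertiary amine: a trivalent nitrogen with no H, bonded to three carbons.
The molecule carries 2 separate instances of a dimethylamino group (-N(CH3)2) meeting every constraint; each maps to a distinct set of atoms, giving 2 matches.

2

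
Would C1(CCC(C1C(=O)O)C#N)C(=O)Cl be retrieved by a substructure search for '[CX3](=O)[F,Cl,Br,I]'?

The pattern [CX3](=O)[F,Cl,Br,I] describes a carbonyl carbon bonded to a halogen — an acyl halide.
The molecule carries an acyl chloride (-C(=O)Cl), whose atoms satisfy every constraint of the query, so the pattern matches.

Yes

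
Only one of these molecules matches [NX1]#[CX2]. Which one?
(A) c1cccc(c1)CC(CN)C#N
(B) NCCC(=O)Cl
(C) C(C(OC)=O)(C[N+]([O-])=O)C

A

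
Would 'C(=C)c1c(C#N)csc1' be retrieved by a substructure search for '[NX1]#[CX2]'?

The pattern [NX1]#[CX2] describes a nitrogen triple-bonded to a two-connected carbon — a nitrile.
The molecule carries a nitrile (-C#N), whose atoms satisfy every constraint of the query, so the pattern matches.

Yes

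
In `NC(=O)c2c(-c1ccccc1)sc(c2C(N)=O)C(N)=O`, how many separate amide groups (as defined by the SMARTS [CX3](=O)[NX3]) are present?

3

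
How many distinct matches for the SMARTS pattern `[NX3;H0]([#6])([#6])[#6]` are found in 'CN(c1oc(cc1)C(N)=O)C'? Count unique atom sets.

1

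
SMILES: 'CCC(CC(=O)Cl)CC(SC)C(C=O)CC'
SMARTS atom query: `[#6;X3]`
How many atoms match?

2

The query [#6;X3] means: any carbon (aromatic or not) with three total connections.
Check the 16 heavy atoms by environment: 10× C (X4) → no; 2× C (X3) → match; 2× O (X1) → no; 1× S (X2) → no; 1× Cl (X1) → no.
That gives 2 matching atoms.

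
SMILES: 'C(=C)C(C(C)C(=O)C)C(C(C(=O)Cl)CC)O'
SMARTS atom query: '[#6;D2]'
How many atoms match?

2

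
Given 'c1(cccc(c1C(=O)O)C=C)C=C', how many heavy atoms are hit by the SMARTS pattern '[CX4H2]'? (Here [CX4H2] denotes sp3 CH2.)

0

Check the 13 heavy atoms by environment: 3× c (aromatic, H0, X3) → no; 3× c (aromatic, H1, X3) → no; 1× C (H0, X3) → no; 1× O (H0, X1) → no; 1× O (H1, X2) → no; 2× C (H1, X3) → no; 2× C (H2, X3) → no.
No environment satisfies the query, so 0 matching atoms.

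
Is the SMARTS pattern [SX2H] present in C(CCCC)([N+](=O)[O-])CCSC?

The pattern [SX2H] describes an aliphatic sulfur with two connections, one being H — a thiol.
The closest candidate here is a methylthio ether (-SCH3), but the sulfur has H0 (bonded to two carbons), not H1. No other fragment satisfies the full query, so there is no match.

No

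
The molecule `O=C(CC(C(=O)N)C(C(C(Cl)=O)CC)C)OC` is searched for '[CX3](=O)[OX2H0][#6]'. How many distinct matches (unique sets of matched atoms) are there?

1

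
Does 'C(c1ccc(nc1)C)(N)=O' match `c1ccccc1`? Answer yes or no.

The pattern c1ccccc1 describes six aromatic carbons in a ring — a benzene ring.
The closest candidate here is a methyl group (-CH3), but no six-membered all-carbon aromatic ring is present. No other fragment satisfies the full query, so there is no match.

No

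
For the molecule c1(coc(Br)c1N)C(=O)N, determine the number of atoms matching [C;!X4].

The query [C;!X4] means: aliphatic carbon that does not have four total connections.
Check the 10 heavy atoms by environment: 1× o (aromatic, X2) → no; 4× c (aromatic, X3) → no; 2× N (X3) → no; 1× Br (X1) → no; 1× C (X3) → match; 1× O (X1) → no.
That gives 1 matching atom.

1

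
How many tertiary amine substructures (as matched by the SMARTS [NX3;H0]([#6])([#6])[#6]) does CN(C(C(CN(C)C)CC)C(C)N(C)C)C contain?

3

[NX3;H0]([#6])([#6])[#6] is the SMARTS for a tertiary amine: a trivalent nitrogen with no H, bonded to three carbons.
The molecule carries 3 separate instances of a dimethylamino group (-N(CH3)2) meeting every constraint; each maps to a distinct set of atoms, giving 3 matches.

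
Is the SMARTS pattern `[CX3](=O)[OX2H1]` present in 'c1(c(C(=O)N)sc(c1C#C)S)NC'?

No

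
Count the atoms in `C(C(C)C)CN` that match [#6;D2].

2

The query [#6;D2] means: any carbon bonded to exactly two heavy atoms.
Check the 6 heavy atoms by environment: 2× C (D2) → match; 1× C (D3) → no; 2× C (D1) → no; 1× N (D1) → no.
That gives 2 matching atoms.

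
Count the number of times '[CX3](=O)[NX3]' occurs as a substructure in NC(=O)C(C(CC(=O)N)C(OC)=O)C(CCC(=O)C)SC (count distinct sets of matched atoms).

2

[CX3](=O)[NX3] is the SMARTS for an amide: a carbonyl carbon bonded to a trivalent nitrogen.
The molecule carries 2 separate instances of a primary amide (-C(=O)NH2) meeting every constraint; each maps to a distinct set of atoms, giving 2 matches.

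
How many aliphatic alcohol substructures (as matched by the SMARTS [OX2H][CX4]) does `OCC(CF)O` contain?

[OX2H][CX4] is the SMARTS for an aliphatic alcohol: a hydroxyl oxygen bound to an sp3 (X4) carbon.
The molecule carries 2 separate instances of a hydroxyl group (-OH) meeting every constraint; each maps to a distinct set of atoms, giving 2 matches.

2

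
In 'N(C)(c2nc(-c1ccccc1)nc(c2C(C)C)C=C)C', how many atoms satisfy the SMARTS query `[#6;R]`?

Check the 20 heavy atoms by environment: 2× n (aromatic, in 6-ring) → no; 10× c (aromatic, in 6-ring) → match; 7× C (acyclic) → no; 1× N (acyclic) → no.
That gives 10 matching atoms.

10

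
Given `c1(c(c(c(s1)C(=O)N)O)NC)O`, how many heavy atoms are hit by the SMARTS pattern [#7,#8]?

The query [#7,#8] means: nitrogen or oxygen (comma = OR).
Check the 12 heavy atoms by environment: 1× s (aromatic) → no; 4× c (aromatic) → no; 3× O → match; 2× N → match; 2× C → no.
Summing the matching environments: 3 + 2 = 5 matching atoms.

5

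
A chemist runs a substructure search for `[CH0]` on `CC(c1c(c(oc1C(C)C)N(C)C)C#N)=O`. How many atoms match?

The query [CH0] means: aliphatic carbon with no attached hydrogen.
Check the 16 heavy atoms by environment: 1× o (aromatic, H0) → no; 4× c (aromatic, H0) → no; 2× N (H0) → no; 5× C (H3) → no; 1× C (H1) → no; 2× C (H0) → match; 1× O (H0) → no.
That gives 2 matching atoms.

2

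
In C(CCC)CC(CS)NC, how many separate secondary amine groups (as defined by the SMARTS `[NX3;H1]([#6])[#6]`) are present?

1

[NX3;H1]([#6])[#6] is the SMARTS for a secondary amine: a trivalent nitrogen with one H, bonded to two carbons.
Exactly one fragment in the molecule meets all constraints, giving 1 match.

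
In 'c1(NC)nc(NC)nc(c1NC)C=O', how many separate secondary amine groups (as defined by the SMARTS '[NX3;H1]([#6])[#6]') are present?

3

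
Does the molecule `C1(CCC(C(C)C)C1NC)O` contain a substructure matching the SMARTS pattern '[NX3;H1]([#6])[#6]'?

Yes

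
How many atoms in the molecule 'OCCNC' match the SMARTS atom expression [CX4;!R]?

3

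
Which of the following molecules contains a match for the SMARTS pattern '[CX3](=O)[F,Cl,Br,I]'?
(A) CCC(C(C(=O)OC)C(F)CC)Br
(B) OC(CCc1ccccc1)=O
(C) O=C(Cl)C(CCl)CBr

[CX3](=O)[F,Cl,Br,I] describes a carbonyl carbon bonded to a halogen (an acyl halide).
(A) has a methyl-ester group (-C(=O)OCH3) but the carbonyl is bonded to -O-C, not to a halogen.
(B) has a carboxylic acid group (-C(=O)OH) but the carbonyl is bonded to -OH, not to a halogen.
(C) contains an acyl chloride (-C(=O)Cl), which satisfies every atom and bond constraint.
So the answer is (C).

C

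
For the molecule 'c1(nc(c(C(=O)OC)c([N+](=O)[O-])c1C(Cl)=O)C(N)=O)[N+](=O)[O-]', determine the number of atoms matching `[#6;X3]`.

8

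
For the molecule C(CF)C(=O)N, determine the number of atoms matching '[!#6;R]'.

0

The query [!#6;R] means: non-carbon atom that is part of a ring.
Check the 6 heavy atoms by environment: 3× C (acyclic) → no; 1× O (acyclic) → no; 1× N (acyclic) → no; 1× F (acyclic) → no.
No environment satisfies the query, so 0 matching atoms.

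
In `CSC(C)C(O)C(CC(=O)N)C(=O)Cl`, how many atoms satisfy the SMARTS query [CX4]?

6

The query [CX4] means: C with X4: aliphatic carbon with exactly 4 total connections (bonds + H).
Check the 14 heavy atoms by environment: 6× C (X4) → match; 2× C (X3) → no; 2× O (X1) → no; 1× N (X3) → no; 1× S (X2) → no; 1× O (X2) → no; 1× Cl (X1) → no.
That gives 6 matching atoms.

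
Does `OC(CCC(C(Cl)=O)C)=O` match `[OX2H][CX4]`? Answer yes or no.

The pattern [OX2H][CX4] describes a hydroxyl oxygen bound to an sp3 (X4) carbon — an aliphatic alcohol.
The closest candidate here is a carboxylic acid group (-C(=O)OH), but the -OH is on a CX3 carbonyl carbon, not a CX4 carbon. No other fragment satisfies the full query, so there is no match.

No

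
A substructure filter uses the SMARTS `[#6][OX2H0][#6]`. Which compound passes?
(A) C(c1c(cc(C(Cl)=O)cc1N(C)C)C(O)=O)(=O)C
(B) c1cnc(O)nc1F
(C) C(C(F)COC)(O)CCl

[#6][OX2H0][#6] describes an aliphatic oxygen bridging two carbons with no H on the oxygen (an ether).
(A) has a carboxylic acid group (-C(=O)OH) but the -OH oxygen has H1; the =O is OX1, not OX2.
(B) has a hydroxyl group (-OH) but the oxygen has H1, not H0 bridging two carbons.
(C) contains a methoxy ether (-OCH3), which satisfies every atom and bond constraint.
So the answer is (C).

C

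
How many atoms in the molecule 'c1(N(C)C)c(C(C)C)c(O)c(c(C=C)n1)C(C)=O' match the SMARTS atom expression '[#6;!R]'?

The query [#6;!R] means: carbon not in any ring.
Check the 18 heavy atoms by environment: 1× n (aromatic, in 6-ring) → no; 5× c (aromatic, in 6-ring) → no; 9× C (acyclic) → match; 2× O (acyclic) → no; 1× N (acyclic) → no.
That gives 9 matching atoms.

9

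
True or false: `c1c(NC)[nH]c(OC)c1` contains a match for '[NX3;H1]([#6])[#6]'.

True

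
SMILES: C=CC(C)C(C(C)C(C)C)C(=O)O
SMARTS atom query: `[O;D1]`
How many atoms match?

2

Check the 13 heavy atoms by environment: 5× C (D1) → no; 5× C (D3) → no; 2× O (D1) → match; 1× C (D2) → no.
That gives 2 matching atoms.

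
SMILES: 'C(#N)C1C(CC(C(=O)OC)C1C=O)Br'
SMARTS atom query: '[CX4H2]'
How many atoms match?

1

The query [CX4H2] means: sp3 carbon (X4) with exactly two hydrogens.
Check the 14 heavy atoms by environment: 4× C (H1, X4) → no; 1× C (H2, X4) → match; 1× C (H0, X3) → no; 2× O (H0, X1) → no; 1× O (H0, X2) → no; 1× C (H3, X4) → no; 1× C (H1, X3) → no; 1× Br (H0, X1) → no; 1× C (H0, X2) → no; 1× N (H0, X1) → no.
That gives 1 matching atom.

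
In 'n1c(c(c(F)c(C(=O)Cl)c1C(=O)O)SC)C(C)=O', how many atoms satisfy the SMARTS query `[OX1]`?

Check the 18 heavy atoms by environment: 1× n (aromatic, X2) → no; 5× c (aromatic, X3) → no; 3× C (X3) → no; 3× O (X1) → match; 1× Cl (X1) → no; 1× O (X2) → no; 1× F (X1) → no; 1× S (X2) → no; 2× C (X4) → no.
That gives 3 matching atoms.

3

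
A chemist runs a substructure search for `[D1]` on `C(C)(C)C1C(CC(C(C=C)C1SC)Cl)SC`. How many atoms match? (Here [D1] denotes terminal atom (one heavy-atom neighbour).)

The query [D1] means: atom with exactly one heavy-atom neighbour (degree 1).
Check the 16 heavy atoms by environment: 6× C (D3) → no; 2× C (D2) → no; 1× Cl (D1) → match; 5× C (D1) → match; 2× S (D2) → no.
Summing the matching environments: 1 + 5 = 6 matching atoms.

6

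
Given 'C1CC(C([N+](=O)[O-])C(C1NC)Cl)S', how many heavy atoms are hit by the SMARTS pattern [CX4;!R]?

1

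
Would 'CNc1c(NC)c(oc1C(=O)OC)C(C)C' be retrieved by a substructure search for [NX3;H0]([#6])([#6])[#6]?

No

The pattern [NX3;H0]([#6])([#6])[#6] describes a trivalent nitrogen with no H, bonded to three carbons — a tertiary amine.
The closest candidate here is an N-methylamino group (-NHCH3), but the nitrogen still has one H (H1), not H0. No other fragment satisfies the full query, so there is no match.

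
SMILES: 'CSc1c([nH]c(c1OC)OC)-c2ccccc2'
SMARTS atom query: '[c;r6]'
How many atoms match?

The query [c;r6] means: aromatic carbon that belongs to a six-membered ring.
Check the 17 heavy atoms by environment: 1× n (aromatic, in 5-ring) → no; 4× c (aromatic, in 5-ring) → no; 2× O (acyclic) → no; 3× C (acyclic) → no; 6× c (aromatic, in 6-ring) → match; 1× S (acyclic) → no.
That gives 6 matching atoms.

6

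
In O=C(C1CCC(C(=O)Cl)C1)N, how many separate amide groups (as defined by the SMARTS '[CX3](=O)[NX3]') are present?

1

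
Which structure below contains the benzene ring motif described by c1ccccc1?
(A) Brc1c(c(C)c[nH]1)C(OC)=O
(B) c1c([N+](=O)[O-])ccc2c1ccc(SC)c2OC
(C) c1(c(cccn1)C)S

c1ccccc1 describes six aromatic carbons in a ring (a benzene ring).
(A) has a methyl group (-CH3) but no six-membered all-carbon aromatic ring is present.
(B) contains the required atom environment, so the pattern matches.
(C) has a methyl group (-CH3) but no six-membered all-carbon aromatic ring is present.
So the answer is (B).

B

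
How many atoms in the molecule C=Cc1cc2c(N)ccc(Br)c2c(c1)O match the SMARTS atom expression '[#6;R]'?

10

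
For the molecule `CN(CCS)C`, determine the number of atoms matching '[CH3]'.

2

The query [CH3] means: aliphatic carbon with exactly three hydrogens.
Check the 6 heavy atoms by environment: 2× C (H2) → no; 1× N (H0) → no; 2× C (H3) → match; 1× S (H1) → no.
That gives 2 matching atoms.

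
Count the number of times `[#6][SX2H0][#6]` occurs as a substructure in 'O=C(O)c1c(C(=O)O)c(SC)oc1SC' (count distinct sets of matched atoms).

2

[#6][SX2H0][#6] is the SMARTS for a thioether: an aliphatic sulfur bridging two carbons with no H on the sulfur.
The molecule carries 2 separate instances of a methylthio ether (-SCH3) meeting every constraint; each maps to a distinct set of atoms, giving 2 matches.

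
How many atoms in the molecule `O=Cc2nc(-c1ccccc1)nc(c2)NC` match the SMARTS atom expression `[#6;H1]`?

Check the 16 heavy atoms by environment: 2× n (aromatic, H0) → no; 4× c (aromatic, H0) → no; 6× c (aromatic, H1) → match; 1× C (H1) → match; 1× O (H0) → no; 1× N (H1) → no; 1× C (H3) → no.
Summing the matching environments: 6 + 1 = 7 matching atoms.

7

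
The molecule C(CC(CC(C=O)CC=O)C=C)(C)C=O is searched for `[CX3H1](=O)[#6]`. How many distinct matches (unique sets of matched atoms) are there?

3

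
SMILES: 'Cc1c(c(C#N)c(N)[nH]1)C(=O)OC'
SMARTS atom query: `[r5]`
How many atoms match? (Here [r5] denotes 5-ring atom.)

5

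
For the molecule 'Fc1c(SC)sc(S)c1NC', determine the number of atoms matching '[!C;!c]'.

5

The query [!C;!c] means: neither aliphatic nor aromatic carbon — same as [!#6].
Check the 11 heavy atoms by environment: 1× s (aromatic) → match; 4× c (aromatic) → no; 1× N → match; 2× C → no; 2× S → match; 1× F → match.
Summing the matching environments: 1 + 1 + 2 + 1 = 5 matching atoms.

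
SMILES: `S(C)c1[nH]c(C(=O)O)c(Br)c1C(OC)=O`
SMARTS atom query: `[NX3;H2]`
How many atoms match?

The query [NX3;H2] means: aliphatic N with 3 total connections, two of them H — an -NH2 nitrogen (amine or amide).
Check the 15 heavy atoms by environment: 1× n (aromatic, H1, X3) → no; 4× c (aromatic, H0, X3) → no; 2× C (H0, X3) → no; 2× O (H0, X1) → no; 1× O (H0, X2) → no; 2× C (H3, X4) → no; 1× Br (H0, X1) → no; 1× S (H0, X2) → no; 1× O (H1, X2) → no.
No environment satisfies the query, so 0 matching atoms.

0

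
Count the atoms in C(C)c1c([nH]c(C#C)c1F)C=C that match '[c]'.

4

The query [c] means: lowercase c matches aromatic carbon only.
Check the 12 heavy atoms by environment: 1× n (aromatic) → no; 4× c (aromatic) → match; 1× F → no; 6× C → no.
That gives 4 matching atoms.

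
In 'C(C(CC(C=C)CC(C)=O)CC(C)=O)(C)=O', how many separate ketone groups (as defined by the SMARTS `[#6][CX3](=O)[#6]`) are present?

3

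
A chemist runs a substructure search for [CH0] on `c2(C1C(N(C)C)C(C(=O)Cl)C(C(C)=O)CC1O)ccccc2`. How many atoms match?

Check the 22 heavy atoms by environment: 5× C (H1) → no; 1× C (H2) → no; 2× C (H0) → match; 2× O (H0) → no; 1× Cl (H0) → no; 1× c (aromatic, H0) → no; 5× c (aromatic, H1) → no; 1× N (H0) → no; 3× C (H3) → no; 1× O (H1) → no.
That gives 2 matching atoms.

2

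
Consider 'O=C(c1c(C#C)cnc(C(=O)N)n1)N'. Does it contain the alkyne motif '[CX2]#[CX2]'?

The pattern [CX2]#[CX2] describes a carbon-carbon triple bond — an alkyne.
The molecule carries an ethynyl group (-C#CH), whose atoms satisfy every constraint of the query, so the pattern matches.

Yes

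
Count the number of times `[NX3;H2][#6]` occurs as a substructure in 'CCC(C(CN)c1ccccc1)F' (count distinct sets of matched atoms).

1

[NX3;H2][#6] is the SMARTS for a primary amine: a trivalent nitrogen with two H attached to carbon.
Exactly one fragment in the molecule meets all constraints, giving 1 match.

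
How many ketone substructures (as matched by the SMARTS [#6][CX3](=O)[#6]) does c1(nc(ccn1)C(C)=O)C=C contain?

1

[#6][CX3](=O)[#6] is the SMARTS for a ketone: a carbonyl carbon (no H) flanked by two carbons.
Exactly one fragment in the molecule meets all constraints, giving 1 match.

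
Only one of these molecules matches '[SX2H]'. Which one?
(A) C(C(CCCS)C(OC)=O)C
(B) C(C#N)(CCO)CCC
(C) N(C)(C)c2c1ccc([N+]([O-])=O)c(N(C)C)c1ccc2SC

A

[SX2H] describes an aliphatic sulfur with two connections, one being H (a thiol).
(A) contains a thiol (-SH), which satisfies every atom and bond constraint.
(B) has a hydroxyl group (-OH) but it is an -OH, not an -SH.
(C) has a methylthio ether (-SCH3) but the sulfur has H0 (bonded to two carbons), not H1.
So the answer is (A).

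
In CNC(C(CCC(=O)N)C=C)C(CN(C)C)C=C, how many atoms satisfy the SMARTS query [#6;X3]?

Check the 18 heavy atoms by environment: 9× C (X4) → no; 5× C (X3) → match; 3× N (X3) → no; 1× O (X1) → no.
That gives 5 matching atoms.

5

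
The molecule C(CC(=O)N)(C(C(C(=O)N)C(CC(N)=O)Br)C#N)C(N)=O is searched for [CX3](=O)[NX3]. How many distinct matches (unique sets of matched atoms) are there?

4

[CX3](=O)[NX3] is the SMARTS for an amide: a carbonyl carbon bonded to a trivalent nitrogen.
The molecule carries 4 separate instances of a primary amide (-C(=O)NH2) meeting every constraint; each maps to a distinct set of atoms, giving 4 matches.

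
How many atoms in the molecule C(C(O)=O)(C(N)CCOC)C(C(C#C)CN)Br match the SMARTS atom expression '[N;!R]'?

2

The query [N;!R] means: aliphatic nitrogen not in a ring.
Check the 17 heavy atoms by environment: 11× C (acyclic) → no; 3× O (acyclic) → no; 1× Br (acyclic) → no; 2× N (acyclic) → match.
That gives 2 matching atoms.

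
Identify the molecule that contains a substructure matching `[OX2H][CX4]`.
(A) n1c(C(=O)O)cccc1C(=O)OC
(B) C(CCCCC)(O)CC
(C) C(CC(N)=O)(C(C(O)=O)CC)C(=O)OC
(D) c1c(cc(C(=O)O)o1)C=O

B

[OX2H][CX4] describes a hydroxyl oxygen bound to an sp3 (X4) carbon (an aliphatic alcohol).
(A) has a carboxylic acid group (-C(=O)OH) but the -OH is on a CX3 carbonyl carbon, not a CX4 carbon.
(B) contains a hydroxyl group (-OH), which satisfies every atom and bond constraint.
(C) has a carboxylic acid group (-C(=O)OH) but the -OH is on a CX3 carbonyl carbon, not a CX4 carbon.
(D) has a carboxylic acid group (-C(=O)OH) but the -OH is on a CX3 carbonyl carbon, not a CX4 carbon.
So the answer is (B).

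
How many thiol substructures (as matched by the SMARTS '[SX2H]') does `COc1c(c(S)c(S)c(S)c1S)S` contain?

[SX2H] is the SMARTS for a thiol: an aliphatic sulfur with two connections, one being H.
The molecule carries 5 separate instances of a thiol (-SH) meeting every constraint; each maps to a distinct set of atoms, giving 5 matches.

5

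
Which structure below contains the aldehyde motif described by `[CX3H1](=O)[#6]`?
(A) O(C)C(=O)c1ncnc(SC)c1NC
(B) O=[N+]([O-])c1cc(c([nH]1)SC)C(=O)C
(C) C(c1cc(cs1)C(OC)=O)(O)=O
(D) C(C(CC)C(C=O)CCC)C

[CX3H1](=O)[#6] describes an sp2 carbon with one H, double-bonded to O and single-bonded to carbon (an aldehyde).
(A) has a methyl-ester group (-C(=O)OCH3) but the carbonyl carbon has H0, not H1.
(B) has an acetyl/ketone group (-C(=O)CH3) but the carbonyl carbon has H0 (two carbon neighbours), not H1.
(C) has a carboxylic acid group (-C(=O)OH) but the carbonyl carbon has H0 and is bonded to O, not H1.
(D) contains an aldehyde (-CHO), which satisfies every atom and bond constraint.
So the answer is (D).

D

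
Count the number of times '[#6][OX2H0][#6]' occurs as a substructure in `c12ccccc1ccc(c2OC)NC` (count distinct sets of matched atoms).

[#6][OX2H0][#6] is the SMARTS for an ether: an aliphatic oxygen bridging two carbons with no H on the oxygen.
Exactly one fragment in the molecule meets all constraints, giving 1 match.

1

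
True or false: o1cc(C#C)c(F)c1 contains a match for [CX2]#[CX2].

True

The pattern [CX2]#[CX2] describes a carbon-carbon triple bond — an alkyne.
The molecule carries an ethynyl group (-C#CH), whose atoms satisfy every constraint of the query, so the pattern matches.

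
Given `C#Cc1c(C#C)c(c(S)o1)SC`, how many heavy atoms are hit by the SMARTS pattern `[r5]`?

The query [r5] means: r5 matches atoms in a five-membered ring.
Check the 12 heavy atoms by environment: 1× o (aromatic, in 5-ring) → match; 4× c (aromatic, in 5-ring) → match; 5× C (acyclic) → no; 2× S (acyclic) → no.
Summing the matching environments: 1 + 4 = 5 matching atoms.

5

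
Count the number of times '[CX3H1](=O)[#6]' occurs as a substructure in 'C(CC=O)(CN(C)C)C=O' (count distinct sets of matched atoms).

[CX3H1](=O)[#6] is the SMARTS for an aldehyde: an sp2 carbon with one H, double-bonded to O and single-bonded to carbon.
The molecule carries 2 separate instances of an aldehyde (-CHO) meeting every constraint; each maps to a distinct set of atoms, giving 2 matches.

2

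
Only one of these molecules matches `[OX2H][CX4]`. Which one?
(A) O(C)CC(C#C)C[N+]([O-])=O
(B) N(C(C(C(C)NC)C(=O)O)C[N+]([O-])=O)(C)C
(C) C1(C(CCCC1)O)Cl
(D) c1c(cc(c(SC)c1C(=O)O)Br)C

[OX2H][CX4] describes a hydroxyl oxygen bound to an sp3 (X4) carbon (an aliphatic alcohol).
(A) has a methoxy ether (-OCH3) but the oxygen has H0 (ether), not H1.
(B) has a carboxylic acid group (-C(=O)OH) but the -OH is on a CX3 carbonyl carbon, not a CX4 carbon.
(C) contains a hydroxyl group (-OH), which satisfies every atom and bond constraint.
(D) has a carboxylic acid group (-C(=O)OH) but the -OH is on a CX3 carbonyl carbon, not a CX4 carbon.
So the answer is (C).

C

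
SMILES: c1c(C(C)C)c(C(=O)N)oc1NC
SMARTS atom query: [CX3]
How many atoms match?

The query [CX3] means: C with X3: aliphatic carbon with exactly 3 total connections.
Check the 13 heavy atoms by environment: 1× o (aromatic, X2) → no; 4× c (aromatic, X3) → no; 1× C (X3) → match; 1× O (X1) → no; 2× N (X3) → no; 4× C (X4) → no.
That gives 1 matching atom.

1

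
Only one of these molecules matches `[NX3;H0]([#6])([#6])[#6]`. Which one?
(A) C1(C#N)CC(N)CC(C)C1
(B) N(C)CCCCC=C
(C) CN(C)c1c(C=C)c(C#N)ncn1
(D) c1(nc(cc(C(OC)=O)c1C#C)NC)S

C

[NX3;H0]([#6])([#6])[#6] describes a trivalent nitrogen with no H, bonded to three carbons (a tertiary amine).
(A) has a primary amino group (-NH2) but the nitrogen has H2, not H0 with three carbons.
(B) has an N-methylamino group (-NHCH3) but the nitrogen still has one H (H1), not H0.
(C) contains a dimethylamino group (-N(CH3)2), which satisfies every atom and bond constraint.
(D) has an N-methylamino group (-NHCH3) but the nitrogen still has one H (H1), not H0.
So the answer is (C).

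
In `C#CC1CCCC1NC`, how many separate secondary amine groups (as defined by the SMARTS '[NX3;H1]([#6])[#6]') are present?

1

[NX3;H1]([#6])[#6] is the SMARTS for a secondary amine: a trivalent nitrogen with one H, bonded to two carbons.
Exactly one fragment in the molecule meets all constraints, giving 1 match.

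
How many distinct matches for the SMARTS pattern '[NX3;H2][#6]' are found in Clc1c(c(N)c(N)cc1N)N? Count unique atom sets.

4

[NX3;H2][#6] is the SMARTS for a primary amine: a trivalent nitrogen with two H attached to carbon.
The molecule carries 4 separate instances of a primary amino group (-NH2) meeting every constraint; each maps to a distinct set of atoms, giving 4 matches.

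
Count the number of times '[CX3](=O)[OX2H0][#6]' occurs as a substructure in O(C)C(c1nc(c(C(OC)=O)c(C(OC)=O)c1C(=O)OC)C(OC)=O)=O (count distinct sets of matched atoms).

[CX3](=O)[OX2H0][#6] is the SMARTS for an ester: a carbonyl carbon bonded to an oxygen that is itself bonded to carbon (no H on that O).
The molecule carries 5 separate instances of a methyl-ester group (-C(=O)OCH3) meeting every constraint; each maps to a distinct set of atoms, giving 5 matches.

5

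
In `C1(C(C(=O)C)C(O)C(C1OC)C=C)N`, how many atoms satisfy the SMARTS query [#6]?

10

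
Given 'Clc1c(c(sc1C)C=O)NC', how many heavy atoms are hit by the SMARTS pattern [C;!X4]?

1

The query [C;!X4] means: aliphatic carbon that does not have four total connections.
Check the 11 heavy atoms by environment: 1× s (aromatic, X2) → no; 4× c (aromatic, X3) → no; 1× C (X3) → match; 1× O (X1) → no; 2× C (X4) → no; 1× N (X3) → no; 1× Cl (X1) → no.
That gives 1 matching atom.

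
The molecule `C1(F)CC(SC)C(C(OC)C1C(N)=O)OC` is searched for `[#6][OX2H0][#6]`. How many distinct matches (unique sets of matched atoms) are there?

2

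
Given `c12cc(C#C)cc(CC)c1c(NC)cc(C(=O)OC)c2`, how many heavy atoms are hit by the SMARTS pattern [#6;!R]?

The query [#6;!R] means: carbon not in any ring.
Check the 20 heavy atoms by environment: 10× c (aromatic, in 6-ring) → no; 7× C (acyclic) → match; 2× O (acyclic) → no; 1× N (acyclic) → no.
That gives 7 matching atoms.

7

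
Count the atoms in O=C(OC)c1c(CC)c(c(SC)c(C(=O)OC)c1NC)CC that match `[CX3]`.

2

Check the 22 heavy atoms by environment: 6× c (aromatic, X3) → no; 2× C (X3) → match; 2× O (X1) → no; 2× O (X2) → no; 8× C (X4) → no; 1× N (X3) → no; 1× S (X2) → no.
That gives 2 matching atoms.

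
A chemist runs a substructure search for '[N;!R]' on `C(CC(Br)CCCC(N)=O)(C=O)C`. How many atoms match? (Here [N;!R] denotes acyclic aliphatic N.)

1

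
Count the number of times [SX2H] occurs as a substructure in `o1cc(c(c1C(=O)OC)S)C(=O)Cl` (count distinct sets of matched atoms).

1

[SX2H] is the SMARTS for a thiol: an aliphatic sulfur with two connections, one being H.
Exactly one fragment in the molecule meets all constraints, giving 1 match.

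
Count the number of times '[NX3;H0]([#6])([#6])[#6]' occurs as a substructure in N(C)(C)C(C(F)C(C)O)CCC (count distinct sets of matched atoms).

1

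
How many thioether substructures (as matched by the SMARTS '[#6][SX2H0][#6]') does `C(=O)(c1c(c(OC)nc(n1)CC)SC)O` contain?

1

[#6][SX2H0][#6] is the SMARTS for a thioether: an aliphatic sulfur bridging two carbons with no H on the sulfur.
Exactly one fragment in the molecule meets all constraints, giving 1 match.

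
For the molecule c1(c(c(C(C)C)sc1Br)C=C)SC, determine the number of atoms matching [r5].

5

The query [r5] means: r5 matches atoms in a five-membered ring.
Check the 13 heavy atoms by environment: 1× s (aromatic, in 5-ring) → match; 4× c (aromatic, in 5-ring) → match; 1× Br (acyclic) → no; 1× S (acyclic) → no; 6× C (acyclic) → no.
Summing the matching environments: 1 + 4 = 5 matching atoms.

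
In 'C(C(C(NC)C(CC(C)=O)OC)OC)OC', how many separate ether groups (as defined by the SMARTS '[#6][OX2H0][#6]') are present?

3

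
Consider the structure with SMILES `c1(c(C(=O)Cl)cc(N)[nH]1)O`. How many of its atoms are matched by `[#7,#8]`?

4

The query [#7,#8] means: nitrogen or oxygen (comma = OR).
Check the 10 heavy atoms by environment: 1× n (aromatic) → match; 4× c (aromatic) → no; 1× N → match; 1× C → no; 2× O → match; 1× Cl → no.
Summing the matching environments: 1 + 1 + 2 = 4 matching atoms.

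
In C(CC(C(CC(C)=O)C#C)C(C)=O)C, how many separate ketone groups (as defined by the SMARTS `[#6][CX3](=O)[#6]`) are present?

[#6][CX3](=O)[#6] is the SMARTS for a ketone: a carbonyl carbon (no H) flanked by two carbons.
The molecule carries 2 separate instances of an acetyl/ketone group (-C(=O)CH3) meeting every constraint; each maps to a distinct set of atoms, giving 2 matches.

2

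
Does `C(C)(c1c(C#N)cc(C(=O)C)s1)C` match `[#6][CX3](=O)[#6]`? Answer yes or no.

The pattern [#6][CX3](=O)[#6] describes a carbonyl carbon (no H) flanked by two carbons — a ketone.
The molecule carries an acetyl/ketone group (-C(=O)CH3), whose atoms satisfy every constraint of the query, so the pattern matches.

Yes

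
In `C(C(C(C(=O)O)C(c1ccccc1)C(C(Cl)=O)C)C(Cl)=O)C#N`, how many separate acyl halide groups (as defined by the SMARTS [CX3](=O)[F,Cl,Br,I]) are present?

[CX3](=O)[F,Cl,Br,I] is the SMARTS for an acyl halide: a carbonyl carbon bonded to a halogen.
The molecule carries 2 separate instances of an acyl chloride (-C(=O)Cl) meeting every constraint; each maps to a distinct set of atoms, giving 2 matches.

2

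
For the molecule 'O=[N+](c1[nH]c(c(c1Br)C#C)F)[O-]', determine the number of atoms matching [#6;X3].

4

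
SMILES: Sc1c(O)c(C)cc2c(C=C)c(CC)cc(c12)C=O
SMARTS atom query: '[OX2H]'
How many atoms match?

1

Check the 19 heavy atoms by environment: 8× c (aromatic, H0, X3) → no; 2× c (aromatic, H1, X3) → no; 2× C (H1, X3) → no; 1× C (H2, X3) → no; 1× C (H2, X4) → no; 2× C (H3, X4) → no; 1× S (H1, X2) → no; 1× O (H0, X1) → no; 1× O (H1, X2) → match.
That gives 1 matching atom.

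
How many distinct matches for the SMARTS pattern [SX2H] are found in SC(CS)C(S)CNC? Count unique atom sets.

3

[SX2H] is the SMARTS for a thiol: an aliphatic sulfur with two connections, one being H.
The molecule carries 3 separate instances of a thiol (-SH) meeting every constraint; each maps to a distinct set of atoms, giving 3 matches.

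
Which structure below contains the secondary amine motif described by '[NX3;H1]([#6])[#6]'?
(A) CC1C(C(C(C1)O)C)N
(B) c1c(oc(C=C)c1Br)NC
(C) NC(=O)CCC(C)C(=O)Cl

B

[NX3;H1]([#6])[#6] describes a trivalent nitrogen with one H, bonded to two carbons (a secondary amine).
(A) has a primary amino group (-NH2) but the nitrogen has H2 and only one carbon neighbour.
(B) contains an N-methylamino group (-NHCH3), which satisfies every atom and bond constraint.
(C) has a primary amide (-C(=O)NH2) but the -C(=O)NH2 nitrogen has H2, not H1.
So the answer is (B).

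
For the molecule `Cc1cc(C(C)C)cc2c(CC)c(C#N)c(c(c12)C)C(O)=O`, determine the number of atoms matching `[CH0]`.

2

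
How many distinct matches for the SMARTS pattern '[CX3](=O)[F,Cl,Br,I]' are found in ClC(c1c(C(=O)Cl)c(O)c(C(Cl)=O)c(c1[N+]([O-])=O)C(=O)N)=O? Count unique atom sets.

3

[CX3](=O)[F,Cl,Br,I] is the SMARTS for an acyl halide: a carbonyl carbon bonded to a halogen.
The molecule carries 3 separate instances of an acyl chloride (-C(=O)Cl) meeting every constraint; each maps to a distinct set of atoms, giving 3 matches.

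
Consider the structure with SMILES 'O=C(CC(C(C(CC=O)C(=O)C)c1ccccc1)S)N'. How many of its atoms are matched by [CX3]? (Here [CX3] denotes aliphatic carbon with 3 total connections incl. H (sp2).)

Check the 20 heavy atoms by environment: 6× C (X4) → no; 6× c (aromatic, X3) → no; 3× C (X3) → match; 3× O (X1) → no; 1× N (X3) → no; 1× S (X2) → no.
That gives 3 matching atoms.

3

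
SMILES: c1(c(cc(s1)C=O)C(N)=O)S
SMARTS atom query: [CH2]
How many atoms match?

0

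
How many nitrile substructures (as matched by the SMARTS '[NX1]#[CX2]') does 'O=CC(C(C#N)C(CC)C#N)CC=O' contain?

2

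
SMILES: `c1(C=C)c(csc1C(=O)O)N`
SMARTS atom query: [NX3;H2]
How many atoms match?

The query [NX3;H2] means: aliphatic N with 3 total connections, two of them H — an -NH2 nitrogen (amine or amide).
Check the 11 heavy atoms by environment: 1× s (aromatic, H0, X2) → no; 3× c (aromatic, H0, X3) → no; 1× c (aromatic, H1, X3) → no; 1× N (H2, X3) → match; 1× C (H1, X3) → no; 1× C (H2, X3) → no; 1× C (H0, X3) → no; 1× O (H0, X1) → no; 1× O (H1, X2) → no.
That gives 1 matching atom.

1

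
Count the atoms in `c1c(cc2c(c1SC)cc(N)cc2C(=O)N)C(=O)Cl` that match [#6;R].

10

The query [#6;R] means: carbon that is part of a ring.
Check the 19 heavy atoms by environment: 10× c (aromatic, in 6-ring) → match; 3× C (acyclic) → no; 2× O (acyclic) → no; 1× Cl (acyclic) → no; 1× S (acyclic) → no; 2× N (acyclic) → no.
That gives 10 matching atoms.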